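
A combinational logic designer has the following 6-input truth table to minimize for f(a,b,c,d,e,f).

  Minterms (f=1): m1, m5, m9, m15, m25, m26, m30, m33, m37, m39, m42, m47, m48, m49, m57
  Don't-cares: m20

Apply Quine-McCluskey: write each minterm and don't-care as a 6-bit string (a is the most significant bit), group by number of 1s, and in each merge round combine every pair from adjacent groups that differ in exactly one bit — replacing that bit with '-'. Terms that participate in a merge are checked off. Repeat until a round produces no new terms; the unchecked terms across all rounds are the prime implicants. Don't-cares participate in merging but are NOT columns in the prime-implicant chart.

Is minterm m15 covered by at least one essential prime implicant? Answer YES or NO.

YES

Round 0: 000001✓ 000101✓ 001001✓ 001111✓ 010100 011001✓ 011010✓ 011110✓ 100001✓ 100101✓ 100111✓ 101010 101111✓ 110000✓ 110001✓ 111001✓
Round 1: -00001✓ -00101✓ -01111 -11001 0-1001 00-001 000-01✓ 011-10 1-0001 10-111 100-01✓ 1001-1 11-001 11000-
Round 2: -00-01
PIs = {-00-01, -01111, -11001, 0-1001, 00-001, 010100, 011-10, 1-0001, 10-111, 1001-1, 101010, 11-001, 11000-}
Coverage chart:
  m1: -00-01,00-001
  m5: -00-01 ←essential
  m9: 0-1001,00-001
  m15: -01111 ←essential
  m25: -11001,0-1001
  m26: 011-10 ←essential
  m30: 011-10 ←essential
  m33: -00-01,1-0001
  m37: -00-01,1001-1
  m39: 10-111,1001-1
  m42: 101010 ←essential
  m47: -01111,10-111
  m48: 11000- ←essential
  m49: 1-0001,11-001,11000-
  m57: -11001,11-001
Essential: -00-01, -01111, 011-10, 101010, 11000-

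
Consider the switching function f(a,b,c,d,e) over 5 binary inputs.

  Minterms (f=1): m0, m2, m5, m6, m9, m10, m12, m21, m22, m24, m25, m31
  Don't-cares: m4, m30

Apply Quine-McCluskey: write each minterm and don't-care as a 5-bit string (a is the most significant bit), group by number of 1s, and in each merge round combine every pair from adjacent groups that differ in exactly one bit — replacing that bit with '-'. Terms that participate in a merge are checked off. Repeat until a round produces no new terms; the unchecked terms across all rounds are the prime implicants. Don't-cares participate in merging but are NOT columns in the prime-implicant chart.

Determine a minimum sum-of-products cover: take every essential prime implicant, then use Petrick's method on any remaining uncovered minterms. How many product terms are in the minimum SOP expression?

8

Round 0: 00000✓ 00010✓ 00100✓ 00101✓ 00110✓ 01001✓ 01010✓ 01100✓ 10101✓ 10110✓ 11000✓ 11001✓ 11110✓ 11111✓
Round 1: -0101 -0110 -1001 0-010 0-100 00-00✓ 00-10✓ 000-0✓ 001-0✓ 0010- 1-110 1100- 1111-
Round 2: 00--0
PIs = {-0101, -0110, -1001, 0-010, 0-100, 00--0, 0010-, 1-110, 1100-, 1111-}
Coverage chart:
  m0: 00--0 ←essential
  m2: 0-010,00--0
  m5: -0101,0010-
  m6: -0110,00--0
  m9: -1001 ←essential
  m10: 0-010 ←essential
  m12: 0-100 ←essential
  m21: -0101 ←essential
  m22: -0110,1-110
  m24: 1100- ←essential
  m25: -1001,1100-
  m31: 1111- ←essential
Essential: -0101, -1001, 0-010, 0-100, 00--0, 1100-, 1111-
Petrick residual → -0110
Min cover (8 terms): b'cd'e + b'cde' + bc'd'e + a'c'de' + a'cd'e' + a'b'e' + abc'd' + abcd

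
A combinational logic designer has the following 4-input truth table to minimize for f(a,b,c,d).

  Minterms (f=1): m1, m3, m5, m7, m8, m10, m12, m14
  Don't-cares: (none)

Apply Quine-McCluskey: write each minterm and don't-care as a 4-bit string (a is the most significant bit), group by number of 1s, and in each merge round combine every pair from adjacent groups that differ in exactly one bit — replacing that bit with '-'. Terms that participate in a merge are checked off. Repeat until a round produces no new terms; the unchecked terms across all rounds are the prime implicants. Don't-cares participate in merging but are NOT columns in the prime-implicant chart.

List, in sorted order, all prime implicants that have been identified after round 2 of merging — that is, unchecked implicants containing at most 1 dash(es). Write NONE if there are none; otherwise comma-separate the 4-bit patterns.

Round 0: 0001✓ 0011✓ 0101✓ 0111✓ 1000✓ 1010✓ 1100✓ 1110✓
Round 1: 0-01✓ 0-11✓ 00-1✓ 01-1✓ 1-00✓ 1-10✓ 10-0✓ 11-0✓
Round 2: 0--1 1--0
PIs = {0--1, 1--0}

NONE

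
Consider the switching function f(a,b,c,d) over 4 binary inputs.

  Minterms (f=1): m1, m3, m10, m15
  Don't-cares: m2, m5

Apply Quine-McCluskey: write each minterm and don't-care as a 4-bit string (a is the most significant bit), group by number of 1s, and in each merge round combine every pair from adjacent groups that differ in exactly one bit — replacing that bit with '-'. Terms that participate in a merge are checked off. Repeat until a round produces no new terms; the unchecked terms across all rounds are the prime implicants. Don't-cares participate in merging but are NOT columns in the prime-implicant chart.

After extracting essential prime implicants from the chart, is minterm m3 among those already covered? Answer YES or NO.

NO

[col 0] 0001*, 0010*, 0011*, 0101*, 1010*, 1111
[col 1] -010, 0-01, 00-1, 001-
Prime implicants: -010, 0-01, 00-1, 001-, 1111
PI chart (minterm → PIs covering it):
  1 | 0-01,00-1
  3 | 00-1,001-
  10 | -010  (sole → essential)
  15 | 1111  (sole → essential)
Essential prime implicants: -010, 1111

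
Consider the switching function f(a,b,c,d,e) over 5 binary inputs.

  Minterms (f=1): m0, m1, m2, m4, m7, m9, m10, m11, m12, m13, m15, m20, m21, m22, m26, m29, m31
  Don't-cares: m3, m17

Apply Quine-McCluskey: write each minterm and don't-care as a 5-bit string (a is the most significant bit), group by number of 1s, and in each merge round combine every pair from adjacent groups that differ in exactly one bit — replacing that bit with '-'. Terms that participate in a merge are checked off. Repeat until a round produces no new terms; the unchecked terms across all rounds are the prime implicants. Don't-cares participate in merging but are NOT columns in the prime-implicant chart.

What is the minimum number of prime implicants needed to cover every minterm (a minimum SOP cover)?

8

[col 0] 00000*, 00001*, 00010*, 00011*, 00100*, 00111*, 01001*, 01010*, 01011*, 01100*, 01101*, 01111*, 10001*, 10100*, 10101*, 10110*, 11010*, 11101*, 11111*
[col 1] -0001, -0100, -1010, -1101*, -1111*, 0-001*, 0-010*, 0-011*, 0-100, 0-111*, 00-00, 00-11*, 000-0*, 000-1*, 0000-*, 0001-*, 01-01*, 01-11*, 010-1*, 0101-*, 011-1*, 0110-, 1-101, 10-01, 101-0, 1010-, 111-1*
[col 2] -11-1, 0--11, 0-0-1, 0-01-, 000--, 01--1
Prime implicants: -0001, -0100, -1010, -11-1, 0--11, 0-0-1, 0-01-, 0-100, 00-00, 000--, 01--1, 0110-, 1-101, 10-01, 101-0, 1010-
PI chart (minterm → PIs covering it):
  0 | 00-00,000--
  1 | -0001,0-0-1,000--
  2 | 0-01-,000--
  4 | -0100,0-100,00-00
  7 | 0--11  (sole → essential)
  9 | 0-0-1,01--1
  10 | -1010,0-01-
  11 | 0--11,0-0-1,0-01-,01--1
  12 | 0-100,0110-
  13 | -11-1,01--1,0110-
  15 | -11-1,0--11,01--1
  20 | -0100,101-0,1010-
  21 | 1-101,10-01,1010-
  22 | 101-0  (sole → essential)
  26 | -1010  (sole → essential)
  29 | -11-1,1-101
  31 | -11-1  (sole → essential)
Essential prime implicants: -1010, -11-1, 0--11, 101-0
Petrick residual → 0-0-1, 0-100, 000--, 1-101
Minimum SOP uses 8 PIs: bc'de' + bce + a'de + a'c'e + a'cd'e' + a'b'c' + acd'e + ab'ce'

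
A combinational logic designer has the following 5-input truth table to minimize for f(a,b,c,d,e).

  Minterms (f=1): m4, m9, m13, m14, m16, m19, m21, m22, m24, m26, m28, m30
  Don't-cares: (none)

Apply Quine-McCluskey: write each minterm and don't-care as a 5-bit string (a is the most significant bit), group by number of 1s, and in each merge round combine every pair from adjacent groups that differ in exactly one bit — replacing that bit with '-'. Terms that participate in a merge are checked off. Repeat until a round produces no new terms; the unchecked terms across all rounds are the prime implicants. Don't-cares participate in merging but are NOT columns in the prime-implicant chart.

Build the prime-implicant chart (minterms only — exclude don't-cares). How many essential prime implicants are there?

8

Round 0: 00100 01001✓ 01101✓ 01110✓ 10000✓ 10011 10101 10110✓ 11000✓ 11010✓ 11100✓ 11110✓
Round 1: -1110 01-01 1-000 1-110 11-00✓ 11-10✓ 110-0✓ 111-0✓
Round 2: 11--0
PIs = {-1110, 00100, 01-01, 1-000, 1-110, 10011, 10101, 11--0}
Coverage chart:
  m4: 00100 ←essential
  m9: 01-01 ←essential
  m13: 01-01 ←essential
  m14: -1110 ←essential
  m16: 1-000 ←essential
  m19: 10011 ←essential
  m21: 10101 ←essential
  m22: 1-110 ←essential
  m24: 1-000,11--0
  m26: 11--0 ←essential
  m28: 11--0 ←essential
  m30: -1110,1-110,11--0
Essential: -1110, 00100, 01-01, 1-000, 1-110, 10011, 10101, 11--0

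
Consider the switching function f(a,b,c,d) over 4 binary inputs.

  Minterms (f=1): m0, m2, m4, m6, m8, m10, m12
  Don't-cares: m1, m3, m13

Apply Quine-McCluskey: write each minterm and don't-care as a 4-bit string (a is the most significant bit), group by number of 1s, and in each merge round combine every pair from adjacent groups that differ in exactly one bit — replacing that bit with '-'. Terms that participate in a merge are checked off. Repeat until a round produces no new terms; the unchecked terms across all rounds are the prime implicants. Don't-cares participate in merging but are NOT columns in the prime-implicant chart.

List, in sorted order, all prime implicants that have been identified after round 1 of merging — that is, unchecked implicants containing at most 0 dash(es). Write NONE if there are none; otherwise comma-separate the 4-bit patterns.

[col 0] 0000*, 0001*, 0010*, 0011*, 0100*, 0110*, 1000*, 1010*, 1100*, 1101*
[col 1] -000*, -010*, -100*, 0-00*, 0-10*, 00-0*, 00-1*, 000-*, 001-*, 01-0*, 1-00*, 10-0*, 110-
[col 2] --00, -0-0, 0--0, 00--
Prime implicants: --00, -0-0, 0--0, 00--, 110-

NONE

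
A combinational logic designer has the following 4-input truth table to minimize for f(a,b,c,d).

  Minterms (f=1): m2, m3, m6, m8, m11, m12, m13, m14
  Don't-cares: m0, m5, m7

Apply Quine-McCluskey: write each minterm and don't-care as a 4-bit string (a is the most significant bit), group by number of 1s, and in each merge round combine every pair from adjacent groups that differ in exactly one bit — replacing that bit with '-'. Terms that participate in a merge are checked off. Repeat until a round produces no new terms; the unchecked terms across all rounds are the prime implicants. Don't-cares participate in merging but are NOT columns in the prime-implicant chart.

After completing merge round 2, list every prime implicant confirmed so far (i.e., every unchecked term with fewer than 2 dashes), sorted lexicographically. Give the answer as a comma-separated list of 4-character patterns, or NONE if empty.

[col 0] 0000*, 0010*, 0011*, 0101*, 0110*, 0111*, 1000*, 1011*, 1100*, 1101*, 1110*
[col 1] -000, -011, -101, -110, 0-10*, 0-11*, 00-0, 001-*, 01-1, 011-*, 1-00, 11-0, 110-
[col 2] 0-1-
Prime implicants: -000, -011, -101, -110, 0-1-, 00-0, 01-1, 1-00, 11-0, 110-

-000, -011, -101, -110, 00-0, 01-1, 1-00, 11-0, 110-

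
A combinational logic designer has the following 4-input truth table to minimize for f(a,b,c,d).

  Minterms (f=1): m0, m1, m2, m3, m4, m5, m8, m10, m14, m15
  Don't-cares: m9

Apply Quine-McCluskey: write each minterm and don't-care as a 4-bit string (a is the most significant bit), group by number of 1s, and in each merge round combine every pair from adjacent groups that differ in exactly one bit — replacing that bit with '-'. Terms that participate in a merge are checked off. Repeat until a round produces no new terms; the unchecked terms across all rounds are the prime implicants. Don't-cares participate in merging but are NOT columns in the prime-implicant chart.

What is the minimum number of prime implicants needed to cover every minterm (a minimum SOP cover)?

size-2^0 implicants → 0000(✓)  0001(✓)  0010(✓)  0011(✓)  0100(✓)  0101(✓)  1000(✓)  1001(✓)  1010(✓)  1110(✓)  1111(✓)
size-2^1 implicants → -000(✓)  -001(✓)  -010(✓)  0-00(✓)  0-01(✓)  00-0(✓)  00-1(✓)  000-(✓)  001-(✓)  010-(✓)  1-10  10-0(✓)  100-(✓)  111-
size-2^2 implicants → -0-0  -00-  0-0-  00--
Unchecked terms (primes): -0-0, -00-, 0-0-, 00--, 1-10, 111-
Minterm coverage:
  m0 ⊆ -0-0,-00-,0-0-,00--
  m1 ⊆ -00-,0-0-,00--
  m2 ⊆ -0-0,00--
  m3 ⊆ 00-- [E]
  m4 ⊆ 0-0- [E]
  m5 ⊆ 0-0- [E]
  m8 ⊆ -0-0,-00-
  m10 ⊆ -0-0,1-10
  m14 ⊆ 1-10,111-
  m15 ⊆ 111- [E]
E = {0-0-, 00--, 111-}
Petrick residual → -0-0
Cover = b'd' + a'c' + a'b' + abc  |cover|=4

4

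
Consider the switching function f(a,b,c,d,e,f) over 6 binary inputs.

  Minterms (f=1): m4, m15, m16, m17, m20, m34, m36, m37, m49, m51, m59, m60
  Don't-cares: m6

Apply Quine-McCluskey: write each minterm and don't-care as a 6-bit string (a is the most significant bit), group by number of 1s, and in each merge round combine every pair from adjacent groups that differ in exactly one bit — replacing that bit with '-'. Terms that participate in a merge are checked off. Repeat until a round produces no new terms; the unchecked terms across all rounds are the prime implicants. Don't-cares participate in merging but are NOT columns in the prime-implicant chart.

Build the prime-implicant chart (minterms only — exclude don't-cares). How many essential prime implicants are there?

5

size-2^0 implicants → 000100(✓)  000110(✓)  001111  010000(✓)  010001(✓)  010100(✓)  100010  100100(✓)  100101(✓)  110001(✓)  110011(✓)  111011(✓)  111100
size-2^1 implicants → -00100  -10001  0-0100  0001-0  010-00  01000-  10010-  11-011  1100-1
Unchecked terms (primes): -00100, -10001, 0-0100, 0001-0, 001111, 010-00, 01000-, 100010, 10010-, 11-011, 1100-1, 111100
Minterm coverage:
  m4 ⊆ -00100,0-0100,0001-0
  m15 ⊆ 001111 [E]
  m16 ⊆ 010-00,01000-
  m17 ⊆ -10001,01000-
  m20 ⊆ 0-0100,010-00
  m34 ⊆ 100010 [E]
  m36 ⊆ -00100,10010-
  m37 ⊆ 10010- [E]
  m49 ⊆ -10001,1100-1
  m51 ⊆ 11-011,1100-1
  m59 ⊆ 11-011 [E]
  m60 ⊆ 111100 [E]
E = {001111, 100010, 10010-, 11-011, 111100}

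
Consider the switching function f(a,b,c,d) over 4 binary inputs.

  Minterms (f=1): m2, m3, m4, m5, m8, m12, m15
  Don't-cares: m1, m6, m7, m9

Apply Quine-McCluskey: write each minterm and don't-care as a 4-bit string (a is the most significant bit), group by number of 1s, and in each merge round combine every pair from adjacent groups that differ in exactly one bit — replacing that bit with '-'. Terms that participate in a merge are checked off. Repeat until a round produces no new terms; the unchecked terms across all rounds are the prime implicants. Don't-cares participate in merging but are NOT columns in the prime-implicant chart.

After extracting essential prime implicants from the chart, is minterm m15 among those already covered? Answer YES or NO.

size-2^0 implicants → 0001(✓)  0010(✓)  0011(✓)  0100(✓)  0101(✓)  0110(✓)  0111(✓)  1000(✓)  1001(✓)  1100(✓)  1111(✓)
size-2^1 implicants → -001  -100  -111  0-01(✓)  0-10(✓)  0-11(✓)  00-1(✓)  001-(✓)  01-0(✓)  01-1(✓)  010-(✓)  011-(✓)  1-00  100-
size-2^2 implicants → 0--1  0-1-  01--
Unchecked terms (primes): -001, -100, -111, 0--1, 0-1-, 01--, 1-00, 100-
Minterm coverage:
  m2 ⊆ 0-1- [E]
  m3 ⊆ 0--1,0-1-
  m4 ⊆ -100,01--
  m5 ⊆ 0--1,01--
  m8 ⊆ 1-00,100-
  m12 ⊆ -100,1-00
  m15 ⊆ -111 [E]
E = {-111, 0-1-}

YES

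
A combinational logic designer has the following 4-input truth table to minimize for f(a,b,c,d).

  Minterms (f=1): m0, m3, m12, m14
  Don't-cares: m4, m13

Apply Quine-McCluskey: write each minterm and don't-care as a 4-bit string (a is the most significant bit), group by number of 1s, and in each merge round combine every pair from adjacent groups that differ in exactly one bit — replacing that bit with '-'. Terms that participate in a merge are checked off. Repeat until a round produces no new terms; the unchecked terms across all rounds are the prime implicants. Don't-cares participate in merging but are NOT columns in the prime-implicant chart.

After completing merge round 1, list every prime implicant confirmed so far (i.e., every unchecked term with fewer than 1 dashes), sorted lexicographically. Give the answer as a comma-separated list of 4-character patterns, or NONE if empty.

0011

Round 0: 0000✓ 0011 0100✓ 1100✓ 1101✓ 1110✓
Round 1: -100 0-00 11-0 110-
PIs = {-100, 0-00, 0011, 11-0, 110-}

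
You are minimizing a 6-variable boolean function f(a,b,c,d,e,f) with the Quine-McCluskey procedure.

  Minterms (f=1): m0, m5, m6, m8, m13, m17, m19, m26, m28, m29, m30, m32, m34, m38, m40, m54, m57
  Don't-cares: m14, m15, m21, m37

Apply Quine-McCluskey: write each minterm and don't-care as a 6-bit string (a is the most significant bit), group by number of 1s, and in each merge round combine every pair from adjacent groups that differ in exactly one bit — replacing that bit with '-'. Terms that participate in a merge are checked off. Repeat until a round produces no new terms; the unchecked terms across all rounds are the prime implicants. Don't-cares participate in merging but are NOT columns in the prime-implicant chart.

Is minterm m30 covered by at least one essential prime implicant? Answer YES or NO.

YES

[col 0] 000000*, 000101*, 000110*, 001000*, 001101*, 001110*, 001111*, 010001*, 010011*, 010101*, 011010*, 011100*, 011101*, 011110*, 100000*, 100010*, 100101*, 100110*, 101000*, 110110*, 111001
[col 1] -00000*, -00101, -00110, -01000*, 0-0101*, 0-1101*, 0-1110, 00-000*, 00-101*, 00-110, 0011-1, 00111-, 01-101*, 010-01, 0100-1, 011-10, 0111-0, 01110-, 1-0110, 10-000*, 100-10, 1000-0
[col 2] -0-000, 0--101
Prime implicants: -0-000, -00101, -00110, 0--101, 0-1110, 00-110, 0011-1, 00111-, 010-01, 0100-1, 011-10, 0111-0, 01110-, 1-0110, 100-10, 1000-0, 111001
PI chart (minterm → PIs covering it):
  0 | -0-000  (sole → essential)
  5 | -00101,0--101
  6 | -00110,00-110
  8 | -0-000  (sole → essential)
  13 | 0--101,0011-1
  17 | 010-01,0100-1
  19 | 0100-1  (sole → essential)
  26 | 011-10  (sole → essential)
  28 | 0111-0,01110-
  29 | 0--101,01110-
  30 | 0-1110,011-10,0111-0
  32 | -0-000,1000-0
  34 | 100-10,1000-0
  38 | -00110,1-0110,100-10
  40 | -0-000  (sole → essential)
  54 | 1-0110  (sole → essential)
  57 | 111001  (sole → essential)
Essential prime implicants: -0-000, 0100-1, 011-10, 1-0110, 111001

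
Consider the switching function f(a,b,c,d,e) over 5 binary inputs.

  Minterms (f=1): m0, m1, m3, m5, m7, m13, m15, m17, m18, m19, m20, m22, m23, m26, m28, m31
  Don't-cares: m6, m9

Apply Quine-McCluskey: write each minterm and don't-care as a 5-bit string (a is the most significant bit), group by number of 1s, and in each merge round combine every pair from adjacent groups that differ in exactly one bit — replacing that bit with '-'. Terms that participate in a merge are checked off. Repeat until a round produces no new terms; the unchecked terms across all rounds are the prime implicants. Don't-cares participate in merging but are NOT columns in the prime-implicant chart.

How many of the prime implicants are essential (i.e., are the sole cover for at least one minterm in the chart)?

[col 0] 00000*, 00001*, 00011*, 00101*, 00110*, 00111*, 01001*, 01101*, 01111*, 10001*, 10010*, 10011*, 10100*, 10110*, 10111*, 11010*, 11100*, 11111*
[col 1] -0001*, -0011*, -0110*, -0111*, -1111*, 0-001*, 0-101*, 0-111*, 00-01*, 00-11*, 000-1*, 0000-, 001-1*, 0011-*, 01-01*, 011-1*, 1-010, 1-100, 1-111*, 10-10*, 10-11*, 100-1*, 1001-*, 101-0, 1011-*
[col 2] --111, -0-11, -00-1, -011-, 0--01, 0-1-1, 00--1, 10-1-
Prime implicants: --111, -0-11, -00-1, -011-, 0--01, 0-1-1, 00--1, 0000-, 1-010, 1-100, 10-1-, 101-0
PI chart (minterm → PIs covering it):
  0 | 0000-  (sole → essential)
  1 | -00-1,0--01,00--1,0000-
  3 | -0-11,-00-1,00--1
  5 | 0--01,0-1-1,00--1
  7 | --111,-0-11,-011-,0-1-1,00--1
  13 | 0--01,0-1-1
  15 | --111,0-1-1
  17 | -00-1  (sole → essential)
  18 | 1-010,10-1-
  19 | -0-11,-00-1,10-1-
  20 | 1-100,101-0
  22 | -011-,10-1-,101-0
  23 | --111,-0-11,-011-,10-1-
  26 | 1-010  (sole → essential)
  28 | 1-100  (sole → essential)
  31 | --111  (sole → essential)
Essential prime implicants: --111, -00-1, 0000-, 1-010, 1-100

5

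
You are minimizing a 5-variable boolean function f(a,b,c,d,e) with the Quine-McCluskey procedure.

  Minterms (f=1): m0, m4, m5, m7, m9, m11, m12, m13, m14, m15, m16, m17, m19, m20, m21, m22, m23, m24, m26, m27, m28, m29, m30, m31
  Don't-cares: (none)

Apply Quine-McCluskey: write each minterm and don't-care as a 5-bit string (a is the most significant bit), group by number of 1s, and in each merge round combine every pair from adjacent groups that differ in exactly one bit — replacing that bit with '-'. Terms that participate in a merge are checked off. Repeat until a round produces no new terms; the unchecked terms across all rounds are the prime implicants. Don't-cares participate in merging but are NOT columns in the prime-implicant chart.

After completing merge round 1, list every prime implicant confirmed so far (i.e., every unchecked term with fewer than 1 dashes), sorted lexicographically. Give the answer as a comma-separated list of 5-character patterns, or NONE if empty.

size-2^0 implicants → 00000(✓)  00100(✓)  00101(✓)  00111(✓)  01001(✓)  01011(✓)  01100(✓)  01101(✓)  01110(✓)  01111(✓)  10000(✓)  10001(✓)  10011(✓)  10100(✓)  10101(✓)  10110(✓)  10111(✓)  11000(✓)  11010(✓)  11011(✓)  11100(✓)  11101(✓)  11110(✓)  11111(✓)
size-2^1 implicants → -0000(✓)  -0100(✓)  -0101(✓)  -0111(✓)  -1011(✓)  -1100(✓)  -1101(✓)  -1110(✓)  -1111(✓)  0-100(✓)  0-101(✓)  0-111(✓)  00-00(✓)  001-1(✓)  0010-(✓)  01-01(✓)  01-11(✓)  010-1(✓)  011-0(✓)  011-1(✓)  0110-(✓)  0111-(✓)  1-000(✓)  1-011(✓)  1-100(✓)  1-101(✓)  1-110(✓)  1-111(✓)  10-00(✓)  10-01(✓)  10-11(✓)  100-1(✓)  1000-(✓)  101-0(✓)  101-1(✓)  1010-(✓)  1011-(✓)  11-00(✓)  11-10(✓)  11-11(✓)  110-0(✓)  1101-(✓)  111-0(✓)  111-1(✓)  1110-(✓)  1111-(✓)
size-2^2 implicants → --100(✓)  --101(✓)  --111(✓)  -0-00  -01-1(✓)  -010-(✓)  -1-11  -11-0(✓)  -11-1(✓)  -110-(✓)  -111-(✓)  0-1-1(✓)  0-10-(✓)  01--1  011--(✓)  1--00  1--11  1-1-0(✓)  1-1-1(✓)  1-10-(✓)  1-11-(✓)  10--1  10-0-  101--(✓)  11--0  11-1-  111--(✓)
size-2^3 implicants → --1-1  --10-  -11--  1-1--
Unchecked terms (primes): --1-1, --10-, -0-00, -1-11, -11--, 01--1, 1--00, 1--11, 1-1--, 10--1, 10-0-, 11--0, 11-1-

NONE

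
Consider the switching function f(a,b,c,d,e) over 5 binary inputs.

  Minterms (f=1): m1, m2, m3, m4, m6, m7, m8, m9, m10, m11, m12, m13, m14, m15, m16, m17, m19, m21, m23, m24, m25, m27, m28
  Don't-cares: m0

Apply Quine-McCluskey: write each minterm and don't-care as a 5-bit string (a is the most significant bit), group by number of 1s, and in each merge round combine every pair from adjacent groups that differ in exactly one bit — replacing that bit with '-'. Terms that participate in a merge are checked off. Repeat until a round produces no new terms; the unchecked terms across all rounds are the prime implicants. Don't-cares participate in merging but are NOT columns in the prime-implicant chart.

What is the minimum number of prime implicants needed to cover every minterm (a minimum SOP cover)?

[col 0] 00000*, 00001*, 00010*, 00011*, 00100*, 00110*, 00111*, 01000*, 01001*, 01010*, 01011*, 01100*, 01101*, 01110*, 01111*, 10000*, 10001*, 10011*, 10101*, 10111*, 11000*, 11001*, 11011*, 11100*
[col 1] -0000*, -0001*, -0011*, -0111*, -1000*, -1001*, -1011*, -1100*, 0-000*, 0-001*, 0-010*, 0-011*, 0-100*, 0-110*, 0-111*, 00-00*, 00-10*, 00-11*, 000-0*, 000-1*, 0000-*, 0001-*, 001-0*, 0011-*, 01-00*, 01-01*, 01-10*, 01-11*, 010-0*, 010-1*, 0100-*, 0101-*, 011-0*, 011-1*, 0110-*, 0111-*, 1-000*, 1-001*, 1-011*, 10-01*, 10-11*, 100-1*, 1000-*, 101-1*, 11-00*, 110-1*, 1100-*
[col 2] --000*, --001*, --011*, -0-11, -00-1*, -000-*, -1-00, -10-1*, -100-*, 0--00*, 0--10*, 0--11*, 0-0-0*, 0-0-1*, 0-00-*, 0-01-*, 0-1-0*, 0-11-*, 00--0*, 00-1-*, 000--*, 01--0*, 01--1*, 01-0-*, 01-1-*, 010--*, 011--*, 1-0-1*, 1-00-*, 10--1
[col 3] --0-1, --00-, 0---0, 0--1-, 0-0--, 01---
Prime implicants: --0-1, --00-, -0-11, -1-00, 0---0, 0--1-, 0-0--, 01---, 10--1
PI chart (minterm → PIs covering it):
  1 | --0-1,--00-,0-0--
  2 | 0---0,0--1-,0-0--
  3 | --0-1,-0-11,0--1-,0-0--
  4 | 0---0  (sole → essential)
  6 | 0---0,0--1-
  7 | -0-11,0--1-
  8 | --00-,-1-00,0---0,0-0--,01---
  9 | --0-1,--00-,0-0--,01---
  10 | 0---0,0--1-,0-0--,01---
  11 | --0-1,0--1-,0-0--,01---
  12 | -1-00,0---0,01---
  13 | 01---  (sole → essential)
  14 | 0---0,0--1-,01---
  15 | 0--1-,01---
  16 | --00-  (sole → essential)
  17 | --0-1,--00-,10--1
  19 | --0-1,-0-11,10--1
  21 | 10--1  (sole → essential)
  23 | -0-11,10--1
  24 | --00-,-1-00
  25 | --0-1,--00-
  27 | --0-1  (sole → essential)
  28 | -1-00  (sole → essential)
Essential prime implicants: --0-1, --00-, -1-00, 0---0, 01---, 10--1
Petrick residual → -0-11
Minimum SOP uses 7 PIs: c'e + c'd' + b'de + bd'e' + a'e' + a'b + ab'e

7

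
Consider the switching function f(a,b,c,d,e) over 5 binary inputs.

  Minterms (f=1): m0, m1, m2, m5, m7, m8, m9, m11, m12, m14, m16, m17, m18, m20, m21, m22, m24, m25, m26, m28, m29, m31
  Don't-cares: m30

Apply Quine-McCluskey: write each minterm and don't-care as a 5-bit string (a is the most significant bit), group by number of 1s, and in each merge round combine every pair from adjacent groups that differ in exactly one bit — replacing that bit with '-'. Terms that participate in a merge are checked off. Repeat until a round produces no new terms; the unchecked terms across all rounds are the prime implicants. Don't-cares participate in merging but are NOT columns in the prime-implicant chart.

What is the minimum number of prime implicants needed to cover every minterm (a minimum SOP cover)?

Round 0: 00000✓ 00001✓ 00010✓ 00101✓ 00111✓ 01000✓ 01001✓ 01011✓ 01100✓ 01110✓ 10000✓ 10001✓ 10010✓ 10100✓ 10101✓ 10110✓ 11000✓ 11001✓ 11010✓ 11100✓ 11101✓ 11110✓ 11111✓
Round 1: -0000✓ -0001✓ -0010✓ -0101✓ -1000✓ -1001✓ -1100✓ -1110✓ 0-000✓ 0-001✓ 00-01✓ 000-0✓ 0000-✓ 001-1 01-00✓ 010-1 0100-✓ 011-0✓ 1-000✓ 1-001✓ 1-010✓ 1-100✓ 1-101✓ 1-110✓ 10-00✓ 10-01✓ 10-10✓ 100-0✓ 1000-✓ 101-0✓ 1010-✓ 11-00✓ 11-01✓ 11-10✓ 110-0✓ 1100-✓ 111-0✓ 111-1✓ 1110-✓ 1111-✓
Round 2: --000✓ --001✓ -0-01 -00-0 -000-✓ -1-00 -100-✓ -11-0 0-00-✓ 1--00✓ 1--01✓ 1--10✓ 1-0-0✓ 1-00-✓ 1-1-0✓ 1-10-✓ 10--0✓ 10-0-✓ 11--0✓ 11-0-✓ 111--
Round 3: --00- 1---0 1--0-
PIs = {--00-, -0-01, -00-0, -1-00, -11-0, 001-1, 010-1, 1---0, 1--0-, 111--}
Coverage chart:
  m0: --00-,-00-0
  m1: --00-,-0-01
  m2: -00-0 ←essential
  m5: -0-01,001-1
  m7: 001-1 ←essential
  m8: --00-,-1-00
  m9: --00-,010-1
  m11: 010-1 ←essential
  m12: -1-00,-11-0
  m14: -11-0 ←essential
  m16: --00-,-00-0,1---0,1--0-
  m17: --00-,-0-01,1--0-
  m18: -00-0,1---0
  m20: 1---0,1--0-
  m21: -0-01,1--0-
  m22: 1---0 ←essential
  m24: --00-,-1-00,1---0,1--0-
  m25: --00-,1--0-
  m26: 1---0 ←essential
  m28: -1-00,-11-0,1---0,1--0-,111--
  m29: 1--0-,111--
  m31: 111-- ←essential
Essential: -00-0, -11-0, 001-1, 010-1, 1---0, 111--
Petrick residual → --00-, -0-01
Min cover (8 terms): c'd' + b'd'e + b'c'e' + bce' + a'b'ce + a'bc'e + ae' + abc

8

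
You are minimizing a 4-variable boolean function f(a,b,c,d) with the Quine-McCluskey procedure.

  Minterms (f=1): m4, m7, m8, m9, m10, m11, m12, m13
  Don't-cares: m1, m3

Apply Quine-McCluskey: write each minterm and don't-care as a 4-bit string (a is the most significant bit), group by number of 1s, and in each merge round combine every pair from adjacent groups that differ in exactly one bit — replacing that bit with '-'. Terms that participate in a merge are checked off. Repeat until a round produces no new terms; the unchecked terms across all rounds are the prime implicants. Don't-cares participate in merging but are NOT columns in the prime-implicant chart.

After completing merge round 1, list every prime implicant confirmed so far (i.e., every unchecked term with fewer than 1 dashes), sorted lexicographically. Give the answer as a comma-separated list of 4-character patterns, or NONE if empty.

size-2^0 implicants → 0001(✓)  0011(✓)  0100(✓)  0111(✓)  1000(✓)  1001(✓)  1010(✓)  1011(✓)  1100(✓)  1101(✓)
size-2^1 implicants → -001(✓)  -011(✓)  -100  0-11  00-1(✓)  1-00(✓)  1-01(✓)  10-0(✓)  10-1(✓)  100-(✓)  101-(✓)  110-(✓)
size-2^2 implicants → -0-1  1-0-  10--
Unchecked terms (primes): -0-1, -100, 0-11, 1-0-, 10--

NONE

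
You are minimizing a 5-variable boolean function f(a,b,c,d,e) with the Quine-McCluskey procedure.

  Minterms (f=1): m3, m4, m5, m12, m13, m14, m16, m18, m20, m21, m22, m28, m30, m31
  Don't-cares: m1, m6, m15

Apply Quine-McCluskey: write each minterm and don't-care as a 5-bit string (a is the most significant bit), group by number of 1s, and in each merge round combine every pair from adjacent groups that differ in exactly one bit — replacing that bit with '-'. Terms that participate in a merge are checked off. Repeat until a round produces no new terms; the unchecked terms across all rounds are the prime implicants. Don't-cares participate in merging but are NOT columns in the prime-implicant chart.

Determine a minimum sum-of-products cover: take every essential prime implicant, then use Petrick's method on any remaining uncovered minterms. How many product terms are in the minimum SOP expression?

[col 0] 00001*, 00011*, 00100*, 00101*, 00110*, 01100*, 01101*, 01110*, 01111*, 10000*, 10010*, 10100*, 10101*, 10110*, 11100*, 11110*, 11111*
[col 1] -0100*, -0101*, -0110*, -1100*, -1110*, -1111*, 0-100*, 0-101*, 0-110*, 00-01, 000-1, 001-0*, 0010-*, 011-0*, 011-1*, 0110-*, 0111-*, 1-100*, 1-110*, 10-00*, 10-10*, 100-0*, 101-0*, 1010-*, 111-0*, 1111-*
[col 2] --100*, --110*, -01-0*, -010-, -11-0*, -111-, 0-1-0*, 0-10-, 011--, 1-1-0*, 10--0
[col 3] --1-0
Prime implicants: --1-0, -010-, -111-, 0-10-, 00-01, 000-1, 011--, 10--0
PI chart (minterm → PIs covering it):
  3 | 000-1  (sole → essential)
  4 | --1-0,-010-,0-10-
  5 | -010-,0-10-,00-01
  12 | --1-0,0-10-,011--
  13 | 0-10-,011--
  14 | --1-0,-111-,011--
  16 | 10--0  (sole → essential)
  18 | 10--0  (sole → essential)
  20 | --1-0,-010-,10--0
  21 | -010-  (sole → essential)
  22 | --1-0,10--0
  28 | --1-0  (sole → essential)
  30 | --1-0,-111-
  31 | -111-  (sole → essential)
Essential prime implicants: --1-0, -010-, -111-, 000-1, 10--0
Petrick residual → 0-10-
Minimum SOP uses 6 PIs: ce' + b'cd' + bcd + a'cd' + a'b'c'e + ab'e'

6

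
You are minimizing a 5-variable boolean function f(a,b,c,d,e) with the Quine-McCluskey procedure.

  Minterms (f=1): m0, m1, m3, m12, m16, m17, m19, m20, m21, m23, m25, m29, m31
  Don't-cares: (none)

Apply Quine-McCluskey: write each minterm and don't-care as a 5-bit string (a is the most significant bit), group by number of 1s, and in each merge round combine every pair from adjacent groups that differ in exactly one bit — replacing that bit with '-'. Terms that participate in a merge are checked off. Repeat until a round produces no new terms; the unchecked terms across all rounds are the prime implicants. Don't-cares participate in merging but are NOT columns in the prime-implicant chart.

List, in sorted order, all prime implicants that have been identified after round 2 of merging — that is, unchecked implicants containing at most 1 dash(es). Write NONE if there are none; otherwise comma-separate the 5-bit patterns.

Round 0: 00000✓ 00001✓ 00011✓ 01100 10000✓ 10001✓ 10011✓ 10100✓ 10101✓ 10111✓ 11001✓ 11101✓ 11111✓
Round 1: -0000✓ -0001✓ -0011✓ 000-1✓ 0000-✓ 1-001✓ 1-101✓ 1-111✓ 10-00✓ 10-01✓ 10-11✓ 100-1✓ 1000-✓ 101-1✓ 1010-✓ 11-01✓ 111-1✓
Round 2: -00-1 -000- 1--01 1-1-1 10--1 10-0-
PIs = {-00-1, -000-, 01100, 1--01, 1-1-1, 10--1, 10-0-}

01100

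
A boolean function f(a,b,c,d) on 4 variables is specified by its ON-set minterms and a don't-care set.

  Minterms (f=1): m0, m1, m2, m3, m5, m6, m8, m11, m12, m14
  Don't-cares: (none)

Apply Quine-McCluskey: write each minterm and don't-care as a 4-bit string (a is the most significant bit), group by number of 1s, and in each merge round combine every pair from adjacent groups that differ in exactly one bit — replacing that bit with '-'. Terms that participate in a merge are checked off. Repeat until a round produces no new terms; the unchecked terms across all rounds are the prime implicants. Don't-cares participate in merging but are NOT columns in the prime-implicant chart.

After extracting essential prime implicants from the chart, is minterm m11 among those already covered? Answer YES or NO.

Round 0: 0000✓ 0001✓ 0010✓ 0011✓ 0101✓ 0110✓ 1000✓ 1011✓ 1100✓ 1110✓
Round 1: -000 -011 -110 0-01 0-10 00-0✓ 00-1✓ 000-✓ 001-✓ 1-00 11-0
Round 2: 00--
PIs = {-000, -011, -110, 0-01, 0-10, 00--, 1-00, 11-0}
Coverage chart:
  m0: -000,00--
  m1: 0-01,00--
  m2: 0-10,00--
  m3: -011,00--
  m5: 0-01 ←essential
  m6: -110,0-10
  m8: -000,1-00
  m11: -011 ←essential
  m12: 1-00,11-0
  m14: -110,11-0
Essential: -011, 0-01

YES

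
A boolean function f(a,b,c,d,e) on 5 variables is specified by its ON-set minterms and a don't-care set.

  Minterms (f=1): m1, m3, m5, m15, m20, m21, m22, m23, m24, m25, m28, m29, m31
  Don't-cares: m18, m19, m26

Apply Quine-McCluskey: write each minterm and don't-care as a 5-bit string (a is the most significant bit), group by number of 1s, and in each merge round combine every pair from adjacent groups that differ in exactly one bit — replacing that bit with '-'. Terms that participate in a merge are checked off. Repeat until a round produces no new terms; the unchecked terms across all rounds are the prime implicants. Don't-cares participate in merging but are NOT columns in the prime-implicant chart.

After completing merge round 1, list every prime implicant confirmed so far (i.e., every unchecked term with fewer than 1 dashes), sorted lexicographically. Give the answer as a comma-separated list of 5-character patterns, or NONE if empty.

size-2^0 implicants → 00001(✓)  00011(✓)  00101(✓)  01111(✓)  10010(✓)  10011(✓)  10100(✓)  10101(✓)  10110(✓)  10111(✓)  11000(✓)  11001(✓)  11010(✓)  11100(✓)  11101(✓)  11111(✓)
size-2^1 implicants → -0011  -0101  -1111  00-01  000-1  1-010  1-100(✓)  1-101(✓)  1-111(✓)  10-10(✓)  10-11(✓)  1001-(✓)  101-0(✓)  101-1(✓)  1010-(✓)  1011-(✓)  11-00(✓)  11-01(✓)  110-0  1100-(✓)  111-1(✓)  1110-(✓)
size-2^2 implicants → 1-1-1  1-10-  10-1-  101--  11-0-
Unchecked terms (primes): -0011, -0101, -1111, 00-01, 000-1, 1-010, 1-1-1, 1-10-, 10-1-, 101--, 11-0-, 110-0

NONE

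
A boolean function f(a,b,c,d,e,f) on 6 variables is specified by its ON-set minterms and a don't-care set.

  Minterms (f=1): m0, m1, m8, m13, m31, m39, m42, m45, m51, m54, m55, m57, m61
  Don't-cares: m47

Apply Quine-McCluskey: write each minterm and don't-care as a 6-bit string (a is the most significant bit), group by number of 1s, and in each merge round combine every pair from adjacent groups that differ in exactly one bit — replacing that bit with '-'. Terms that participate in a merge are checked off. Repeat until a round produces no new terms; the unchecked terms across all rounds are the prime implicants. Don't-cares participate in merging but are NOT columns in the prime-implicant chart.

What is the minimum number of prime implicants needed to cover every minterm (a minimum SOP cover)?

Round 0: 000000✓ 000001✓ 001000✓ 001101✓ 011111 100111✓ 101010 101101✓ 101111✓ 110011✓ 110110✓ 110111✓ 111001✓ 111101✓
Round 1: -01101 00-000 00000- 1-0111 1-1101 10-111 1011-1 110-11 11011- 111-01
PIs = {-01101, 00-000, 00000-, 011111, 1-0111, 1-1101, 10-111, 101010, 1011-1, 110-11, 11011-, 111-01}
Coverage chart:
  m0: 00-000,00000-
  m1: 00000- ←essential
  m8: 00-000 ←essential
  m13: -01101 ←essential
  m31: 011111 ←essential
  m39: 1-0111,10-111
  m42: 101010 ←essential
  m45: -01101,1-1101,1011-1
  m51: 110-11 ←essential
  m54: 11011- ←essential
  m55: 1-0111,110-11,11011-
  m57: 111-01 ←essential
  m61: 1-1101,111-01
Essential: -01101, 00-000, 00000-, 011111, 101010, 110-11, 11011-, 111-01
Petrick residual → 1-0111
Min cover (9 terms): b'cde'f + a'b'd'e'f' + a'b'c'd'e' + a'bcdef + ac'def + ab'cd'ef' + abc'ef + abc'de + abce'f

9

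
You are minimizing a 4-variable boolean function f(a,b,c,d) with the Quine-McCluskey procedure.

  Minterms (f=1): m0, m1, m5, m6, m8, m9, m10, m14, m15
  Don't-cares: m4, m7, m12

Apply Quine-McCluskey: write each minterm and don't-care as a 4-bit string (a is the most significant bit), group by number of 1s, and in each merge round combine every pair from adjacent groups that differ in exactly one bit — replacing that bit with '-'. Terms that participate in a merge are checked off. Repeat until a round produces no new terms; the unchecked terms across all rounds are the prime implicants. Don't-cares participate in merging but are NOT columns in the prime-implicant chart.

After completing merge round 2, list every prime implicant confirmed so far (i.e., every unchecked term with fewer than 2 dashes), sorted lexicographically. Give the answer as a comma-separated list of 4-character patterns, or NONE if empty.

NONE

[col 0] 0000*, 0001*, 0100*, 0101*, 0110*, 0111*, 1000*, 1001*, 1010*, 1100*, 1110*, 1111*
[col 1] -000*, -001*, -100*, -110*, -111*, 0-00*, 0-01*, 000-*, 01-0*, 01-1*, 010-*, 011-*, 1-00*, 1-10*, 10-0*, 100-*, 11-0*, 111-*
[col 2] --00, -00-, -1-0, -11-, 0-0-, 01--, 1--0
Prime implicants: --00, -00-, -1-0, -11-, 0-0-, 01--, 1--0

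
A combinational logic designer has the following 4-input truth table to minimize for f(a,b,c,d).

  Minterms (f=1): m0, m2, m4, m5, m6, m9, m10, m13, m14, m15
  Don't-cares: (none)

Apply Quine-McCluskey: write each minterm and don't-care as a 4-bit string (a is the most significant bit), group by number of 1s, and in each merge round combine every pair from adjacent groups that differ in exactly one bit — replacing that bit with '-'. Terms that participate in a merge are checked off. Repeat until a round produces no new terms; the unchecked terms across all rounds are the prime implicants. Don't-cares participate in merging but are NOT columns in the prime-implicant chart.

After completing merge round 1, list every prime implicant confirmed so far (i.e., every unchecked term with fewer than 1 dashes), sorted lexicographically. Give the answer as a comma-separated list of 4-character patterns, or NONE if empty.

Round 0: 0000✓ 0010✓ 0100✓ 0101✓ 0110✓ 1001✓ 1010✓ 1101✓ 1110✓ 1111✓
Round 1: -010✓ -101 -110✓ 0-00✓ 0-10✓ 00-0✓ 01-0✓ 010- 1-01 1-10✓ 11-1 111-
Round 2: --10 0--0
PIs = {--10, -101, 0--0, 010-, 1-01, 11-1, 111-}

NONE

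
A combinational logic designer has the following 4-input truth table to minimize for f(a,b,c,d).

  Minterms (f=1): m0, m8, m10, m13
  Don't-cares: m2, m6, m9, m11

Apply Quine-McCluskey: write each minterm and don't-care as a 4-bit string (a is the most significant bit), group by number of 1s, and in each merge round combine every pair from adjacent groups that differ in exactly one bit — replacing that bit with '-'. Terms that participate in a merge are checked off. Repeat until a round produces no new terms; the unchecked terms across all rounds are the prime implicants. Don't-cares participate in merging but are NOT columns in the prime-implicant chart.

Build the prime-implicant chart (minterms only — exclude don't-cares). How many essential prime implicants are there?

2

Round 0: 0000✓ 0010✓ 0110✓ 1000✓ 1001✓ 1010✓ 1011✓ 1101✓
Round 1: -000✓ -010✓ 0-10 00-0✓ 1-01 10-0✓ 10-1✓ 100-✓ 101-✓
Round 2: -0-0 10--
PIs = {-0-0, 0-10, 1-01, 10--}
Coverage chart:
  m0: -0-0 ←essential
  m8: -0-0,10--
  m10: -0-0,10--
  m13: 1-01 ←essential
Essential: -0-0, 1-01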